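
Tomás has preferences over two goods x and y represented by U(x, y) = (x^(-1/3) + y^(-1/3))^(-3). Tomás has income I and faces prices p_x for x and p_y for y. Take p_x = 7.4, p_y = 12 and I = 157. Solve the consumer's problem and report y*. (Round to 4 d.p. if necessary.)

MU_x ∝ x^(-4/3), MU_y ∝ y^(-4/3), so MRS = (y/x)^(4/3) = p_x/p_y.
Hence y/x = (p_x/p_y)^(1/(4/3)), i.e. raised to the 0.75 power.
Substitute y = (y/x)·x into the budget: x* = I/(p_x + p_y·(y/x)).
Numerically y/x = 0.695886, so x* = 157/(7.4 + 12·0.695886) = 9.9679 and y* = 0.695886·9.9679 = 6.9365.

y* = 6.9365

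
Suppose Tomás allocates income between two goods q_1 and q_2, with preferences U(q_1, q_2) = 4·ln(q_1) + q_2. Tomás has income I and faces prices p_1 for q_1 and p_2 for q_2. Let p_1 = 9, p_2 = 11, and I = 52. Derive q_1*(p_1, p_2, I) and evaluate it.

q_1* = 4.8889

Set MRS = p_1/p_2: (4/q_1)/1 = p_1/p_2.
So q_1*(p_1,p_2) = 4·p_2/p_1, independent of income; and q_2* = (I − 4·p_2)/p_2.
At the given prices: q_1* = 4·11/9 = 4.8889.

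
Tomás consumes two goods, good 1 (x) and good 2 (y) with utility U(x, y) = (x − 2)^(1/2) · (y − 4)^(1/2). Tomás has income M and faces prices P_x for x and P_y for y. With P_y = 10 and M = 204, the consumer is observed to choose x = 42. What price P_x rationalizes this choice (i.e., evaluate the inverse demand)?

P_x = 2

This is Cobb-Douglas in (x−2, y−4): tangency gives 0.5·P_y·(y−4) = 0.5·P_x·(x−2).
After buying the subsistence bundle (2, 4), a share 0.5 of the remaining income goes to x: x* = 2 + 0.5·(M − 2P_x − 4P_y)/P_x.
Set x* = 42 in the demand function and solve for P_x: P_x = 2.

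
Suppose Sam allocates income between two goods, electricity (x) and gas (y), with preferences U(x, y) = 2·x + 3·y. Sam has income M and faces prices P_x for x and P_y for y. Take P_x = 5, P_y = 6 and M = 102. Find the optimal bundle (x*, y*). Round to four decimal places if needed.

x* = 0, y* = 17

Perfect substitutes: compare marginal utility per dollar. 2/P_x vs 3/P_y → 0.4 vs 0.5.
y gives more utility per dollar, so spend all income on y: y* = M/P_y, x* = 0.
Numerically: x* = 0, y* = 17.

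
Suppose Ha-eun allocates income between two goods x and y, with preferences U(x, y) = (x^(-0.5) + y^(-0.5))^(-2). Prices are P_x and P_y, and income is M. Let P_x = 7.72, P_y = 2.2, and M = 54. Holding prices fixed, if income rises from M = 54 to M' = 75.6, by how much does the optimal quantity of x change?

MRS = MU_x/MU_y = (y/x)^(1.5). Set equal to P_x/P_y.
Hence y/x = (P_x/P_y)^(1/(1.5)), i.e. raised to the 2/3 power.
Substitute y = (y/x)·x into the budget: x* = M/(P_x + P_y·(y/x)).
Numerically y/x = 2.309208, so x* = 54/(7.72 + 2.2·2.309208) = 4.2187.
At M' = 75.6: x* = 5.9061. Change: 5.9061 − 4.2187 = 1.6875.

Δx* = 1.6875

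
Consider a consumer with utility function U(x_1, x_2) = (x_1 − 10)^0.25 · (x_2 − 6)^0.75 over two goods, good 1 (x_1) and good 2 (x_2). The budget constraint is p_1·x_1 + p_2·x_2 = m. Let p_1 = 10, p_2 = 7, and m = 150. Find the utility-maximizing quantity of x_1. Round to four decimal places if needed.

This is Cobb-Douglas in (x_1−10, x_2−6): tangency gives 0.25·p_2·(x_2−6) = 0.75·p_1·(x_1−10).
Substituting into the budget: x_1* = 10 + 0.25·(m − 10·p_1 − 6·p_2)/p_1, and x_2* = 6 + 0.75·(…)/p_2.
Discretionary income = 150 − 10·10 − 6·7 = 8; x_1* = 10 + 0.25·8/10 = 10.2.

x_1* = 10.2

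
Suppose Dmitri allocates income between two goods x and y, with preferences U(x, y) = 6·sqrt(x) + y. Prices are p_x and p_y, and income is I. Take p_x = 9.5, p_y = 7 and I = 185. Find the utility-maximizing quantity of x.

MU_x = 3/√x, MU_y = 1. Tangency: 3/√x = p_x/p_y.
Solve: √x = 3·p_y/p_x, so x*(p_x,p_y) = (3·p_y/p_x)², and y* = (I − p_x·x*)/p_y.
Plugging in: x* = (3·7/9.5)² = 4.8864.

x* = 4.8864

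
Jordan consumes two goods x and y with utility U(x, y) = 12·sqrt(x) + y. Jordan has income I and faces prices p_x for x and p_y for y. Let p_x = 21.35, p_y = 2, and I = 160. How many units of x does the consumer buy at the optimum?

Set MRS = p_x/p_y: 6·x^(−1/2) = p_x/p_y.
Solve: √x = 6·p_y/p_x, so x*(p_x,p_y) = (6·p_y/p_x)², and y* = (I − p_x·x*)/p_y.
Plugging in: x* = (6·2/21.35)² = 0.3159.

x* = 0.3159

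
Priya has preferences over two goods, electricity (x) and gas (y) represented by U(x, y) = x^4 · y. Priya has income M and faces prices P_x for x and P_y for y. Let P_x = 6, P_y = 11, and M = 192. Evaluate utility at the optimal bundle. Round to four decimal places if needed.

V = 1499334.0379

The MRS is 4·y/x. Set MRS = P_x/P_y.
So 4·P_y·y = P_x·x; combined with the budget, a share 0.8 of income goes to x.
Demand: x*(P_x,P_y,M) = 0.8·M/P_x and y* = 0.2·M/P_y.
At P_x=6, P_y=11, M=192: x* = 0.8·192/6 = 25.6, y* = 3.4909.
Utility at the optimum: U(25.6, 3.4909) = 1499334.0379.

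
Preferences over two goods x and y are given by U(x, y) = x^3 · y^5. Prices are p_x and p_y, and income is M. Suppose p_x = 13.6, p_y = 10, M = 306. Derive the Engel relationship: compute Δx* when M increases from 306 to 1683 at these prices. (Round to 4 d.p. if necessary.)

Tangency: MRS = (3/5)·y/x = p_x/p_y.
So 3·p_y·y = 5·p_x·x; combined with the budget, a share 0.375 of income goes to x.
Demand: x*(p_x,p_y,M) = 0.375·M/p_x and y* = 0.625·M/p_y.
At p_x=13.6, p_y=10, M=306: x* = 0.375·306/13.6 = 8.4375.
At M' = 1683: x* = 46.4062. Change: 46.4062 − 8.4375 = 37.9688.

Δx* = 37.9688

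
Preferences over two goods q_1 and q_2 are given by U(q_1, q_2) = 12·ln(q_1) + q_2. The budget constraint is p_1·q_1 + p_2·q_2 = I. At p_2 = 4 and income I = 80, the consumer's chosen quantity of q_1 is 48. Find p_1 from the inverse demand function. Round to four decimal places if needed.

Set MRS = p_1/p_2: (12/q_1)/1 = p_1/p_2.
So q_1*(p_1,p_2) = 12·p_2/p_1, independent of income; and q_2* = (I − 12·p_2)/p_2.
Set q_1* = 48 in the demand function and solve for p_1: p_1 = 1.

p_1 = 1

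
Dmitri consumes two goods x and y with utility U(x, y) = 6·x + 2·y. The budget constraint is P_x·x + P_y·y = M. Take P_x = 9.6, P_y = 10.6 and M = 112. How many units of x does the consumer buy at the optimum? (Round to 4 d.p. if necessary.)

x* = 11.6667

Linear utility — the consumer picks whichever good has higher MU/price: 6/9.6 = 0.625 vs 2/10.6 = 0.1887.
x gives more utility per dollar, so spend all income on x: x* = M/P_x, y* = 0.
Numerically: x* = 11.6667, y* = 0.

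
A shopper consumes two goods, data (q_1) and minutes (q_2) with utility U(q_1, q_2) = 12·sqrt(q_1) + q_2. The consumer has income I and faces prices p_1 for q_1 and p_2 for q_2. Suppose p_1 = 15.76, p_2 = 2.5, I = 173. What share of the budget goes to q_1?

share on q_1 = 0.0825

Thus q_1* = (6·p_2/p_1)² — independent of I — with the rest of income spent on q_2.
Plugging in: q_1* = (6·2.5/15.76)² = 0.9059, q_2* = 63.4893.
Expenditure on q_1: 15.76·0.9059 = 14.2766; share = 0.0825.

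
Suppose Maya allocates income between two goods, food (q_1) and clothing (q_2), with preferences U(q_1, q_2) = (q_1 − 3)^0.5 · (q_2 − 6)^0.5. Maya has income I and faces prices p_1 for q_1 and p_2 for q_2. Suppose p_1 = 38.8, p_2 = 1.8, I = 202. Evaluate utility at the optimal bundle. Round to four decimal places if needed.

V = 4.4753

This is Cobb-Douglas in (q_1−3, q_2−6): tangency gives 0.5·p_2·(q_2−6) = 0.5·p_1·(q_1−3).
After buying the subsistence bundle (3, 6), a share 0.5 of the remaining income goes to q_1: q_1* = 3 + 0.5·(I − 3p_1 − 6p_2)/p_1.
Discretionary income = 202 − 3·38.8 − 6·1.8 = 74.8; q_1* = 3 + 0.5·74.8/38.8 = 3.9639; q_2* = 6 + 0.5·74.8/1.8 = 26.7778.
Utility at the optimum: U(3.9639, 26.7778) = 4.4753.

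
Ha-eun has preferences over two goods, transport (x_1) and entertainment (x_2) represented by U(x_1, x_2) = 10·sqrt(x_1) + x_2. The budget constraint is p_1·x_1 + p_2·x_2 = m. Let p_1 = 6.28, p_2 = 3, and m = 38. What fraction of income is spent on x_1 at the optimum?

share on x_1 = 0.9428

Set MRS = p_1/p_2: 5·x_1^(−1/2) = p_1/p_2.
Thus x_1* = (5·p_2/p_1)² — independent of m — with the rest of income spent on x_2.
Plugging in: x_1* = (5·3/6.28)² = 5.7051, x_2* = 0.724.
Expenditure on x_1: 6.28·5.7051 = 35.828; share = 0.9428.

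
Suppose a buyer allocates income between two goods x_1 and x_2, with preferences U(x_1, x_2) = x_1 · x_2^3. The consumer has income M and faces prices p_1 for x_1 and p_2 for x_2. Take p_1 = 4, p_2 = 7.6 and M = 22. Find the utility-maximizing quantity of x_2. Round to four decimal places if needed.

x_2* = 2.1711

The MRS is (1/3)·x_2/x_1. Set MRS = p_1/p_2.
Rearranging, p_2·x_2 = 3·p_1·x_1. Substituting into the budget gives p_1·x_1·(1 + 3) = M.
Demand: x_1*(p_1,p_2,M) = 0.25·M/p_1 and x_2* = 0.75·M/p_2.
At p_1=4, p_2=7.6, M=22: x_2* = 0.75·22/7.6 = 2.1711.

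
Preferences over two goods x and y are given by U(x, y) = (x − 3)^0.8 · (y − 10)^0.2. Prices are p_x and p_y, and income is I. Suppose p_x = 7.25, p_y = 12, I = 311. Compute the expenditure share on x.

share on x = 0.5053

MRS = 4·(y−10)/(x−3). Tangency with p_x/p_y gives y−10 = (1/4)·(p_x/p_y)·(x−3).
Substituting into the budget: x* = 3 + 0.8·(I − 3·p_x − 10·p_y)/p_x, and y* = 10 + 0.2·(…)/p_y.
Discretionary income = 311 − 3·7.25 − 10·12 = 169.25; x* = 3 + 0.8·169.25/7.25 = 21.6759; y* = 10 + 0.2·169.25/12 = 12.8208.
Expenditure on x: 7.25·21.6759 = 157.15; share = 0.5053.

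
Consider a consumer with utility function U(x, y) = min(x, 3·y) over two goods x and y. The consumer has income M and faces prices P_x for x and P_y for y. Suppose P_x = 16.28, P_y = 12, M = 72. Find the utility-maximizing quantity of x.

x* = 3.5503

Leontief preferences: the optimum is at the kink where x/3 = y/1, i.e. y = (1/3)·x.
Budget: P_x·x + P_y·(1/3)·x = M, so (3·P_x + P_y)·x = 3·M.
Demand: x*(P_x,P_y,M) = 3·M/(3·P_x + P_y), y* = M/(3·P_x + P_y).
Here 3·16.28 + 12 = 60.84, giving x* = 3.5503.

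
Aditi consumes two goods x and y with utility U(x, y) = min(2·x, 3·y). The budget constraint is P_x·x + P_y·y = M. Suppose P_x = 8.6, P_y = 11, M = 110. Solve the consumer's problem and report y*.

Leontief preferences: the optimum is at the kink where x/3 = y/2, i.e. y = (2/3)·x.
Budget: P_x·x + P_y·(2/3)·x = M, so (3·P_x + 2·P_y)·x = 3·M.
Demand: x*(P_x,P_y,M) = 3·M/(3·P_x + 2·P_y), y* = 2·M/(3·P_x + 2·P_y).
Here 3·8.6 + 2·11 = 47.8, giving y* = 4.6025.

y* = 4.6025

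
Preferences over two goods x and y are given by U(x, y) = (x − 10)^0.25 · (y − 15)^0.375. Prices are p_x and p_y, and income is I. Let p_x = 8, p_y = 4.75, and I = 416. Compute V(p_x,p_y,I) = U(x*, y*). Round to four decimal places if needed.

Let x' = x−10, y' = y−15. MRS = (2/3)·y'/x' = p_x/p_y.
Substituting into the budget: x* = 10 + 0.4·(I − 10·p_x − 15·p_y)/p_x, and y* = 15 + 0.6·(…)/p_y.
Discretionary income = 416 − 10·8 − 15·4.75 = 264.75; x* = 10 + 0.4·264.75/8 = 23.2375; y* = 15 + 0.6·264.75/4.75 = 48.4421.
Utility at the optimum: U(23.2375, 48.4421) = 7.1131.

V = 7.1131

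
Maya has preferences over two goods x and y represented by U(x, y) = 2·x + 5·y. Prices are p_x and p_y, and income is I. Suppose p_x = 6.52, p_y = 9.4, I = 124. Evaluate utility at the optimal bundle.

V = 65.9574

Linear utility — the consumer picks whichever good has higher MU/price: 2/6.52 = 0.3067 vs 5/9.4 = 0.5319.
y gives more utility per dollar, so spend all income on y: y* = I/p_y, x* = 0.
Numerically: x* = 0, y* = 13.1915.
Utility at the optimum: U(0, 13.1915) = 65.9574.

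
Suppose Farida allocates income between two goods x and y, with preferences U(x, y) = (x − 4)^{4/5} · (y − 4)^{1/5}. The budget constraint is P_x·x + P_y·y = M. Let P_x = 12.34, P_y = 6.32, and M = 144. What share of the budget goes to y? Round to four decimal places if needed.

share on y = 0.2719

MRS = 4·(y−4)/(x−4). Tangency with P_x/P_y gives y−4 = (1/4)·(P_x/P_y)·(x−4).
After buying the subsistence bundle (4, 4), a share 0.8 of the remaining income goes to x: x* = 4 + 0.8·(M − 4P_x − 4P_y)/P_x.
Discretionary income = 144 − 4·12.34 − 4·6.32 = 69.36; x* = 4 + 0.8·69.36/12.34 = 8.4966; y* = 4 + 0.2·69.36/6.32 = 6.1949.
Expenditure on y: 6.32·6.1949 = 39.152; share = 0.2719.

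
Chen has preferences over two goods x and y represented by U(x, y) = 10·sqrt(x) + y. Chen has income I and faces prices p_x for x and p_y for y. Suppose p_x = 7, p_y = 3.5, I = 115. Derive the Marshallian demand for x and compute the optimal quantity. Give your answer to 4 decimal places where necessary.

Set MRS = p_x/p_y: 5·x^(−1/2) = p_x/p_y.
Thus x* = (5·p_y/p_x)² — independent of I — with the rest of income spent on y.
Plugging in: x* = (5·3.5/7)² = 6.25.

x* = 6.25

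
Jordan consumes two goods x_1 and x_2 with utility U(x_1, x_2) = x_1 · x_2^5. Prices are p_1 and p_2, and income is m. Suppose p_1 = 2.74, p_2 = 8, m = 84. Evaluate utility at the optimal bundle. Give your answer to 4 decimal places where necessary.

V = 262070.259

Demand: x_1*(p_1,p_2,m) = 1/6·m/p_1 and x_2* = 5/6·m/p_2.
At p_1=2.74, p_2=8, m=84: x_1* = 1/6·84/2.74 = 5.1095, x_2* = 8.75.
Utility at the optimum: U(5.1095, 8.75) = 262070.259.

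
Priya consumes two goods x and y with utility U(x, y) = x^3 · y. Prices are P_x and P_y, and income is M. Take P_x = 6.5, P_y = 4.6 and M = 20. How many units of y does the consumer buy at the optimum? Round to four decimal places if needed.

Demand: x*(P_x,P_y,M) = 0.75·M/P_x and y* = 0.25·M/P_y.
At P_x=6.5, P_y=4.6, M=20: y* = 0.25·20/4.6 = 1.087.

y* = 1.087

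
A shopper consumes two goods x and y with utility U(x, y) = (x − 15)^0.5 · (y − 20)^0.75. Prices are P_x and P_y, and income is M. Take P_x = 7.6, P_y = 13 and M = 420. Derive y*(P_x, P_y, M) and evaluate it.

y* = 22.1231

MRS = (2/3)·(y−20)/(x−15). Tangency with P_x/P_y gives y−20 = (3/2)·(P_x/P_y)·(x−15).
Substituting into the budget: x* = 15 + 0.4·(M − 15·P_x − 20·P_y)/P_x, and y* = 20 + 0.6·(…)/P_y.
Discretionary income = 420 − 15·7.6 − 20·13 = 46; y* = 20 + 0.6·46/13 = 22.1231.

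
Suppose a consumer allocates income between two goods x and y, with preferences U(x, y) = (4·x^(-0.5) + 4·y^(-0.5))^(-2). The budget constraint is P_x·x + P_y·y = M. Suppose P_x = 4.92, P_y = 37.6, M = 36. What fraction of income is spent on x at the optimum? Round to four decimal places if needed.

share on x = 0.3367

MRS = MU_x/MU_y = (y/x)^(1.5). Set equal to P_x/P_y.
Hence y/x = (P_x/P_y)^(1/(1.5)), i.e. raised to the 2/3 power.
With the ratio pinned down, the budget gives x* = M/(P_x + P_y·(y/x)) and y* = (y/x)·x*.
Numerically y/x = 0.257742, so x* = 36/(4.92 + 37.6·0.257742) = 2.4639 and y* = 0.257742·2.4639 = 0.635.
Expenditure on x: 4.92·2.4639 = 12.1223; share = 0.3367.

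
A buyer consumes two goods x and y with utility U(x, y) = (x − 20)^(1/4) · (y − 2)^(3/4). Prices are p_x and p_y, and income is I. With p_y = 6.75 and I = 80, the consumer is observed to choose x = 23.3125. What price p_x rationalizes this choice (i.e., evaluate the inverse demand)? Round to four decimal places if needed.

MRS = (1/3)·(y−2)/(x−20). Tangency with p_x/p_y gives y−2 = 3·(p_x/p_y)·(x−20).
After buying the subsistence bundle (20, 2), a share 0.25 of the remaining income goes to x: x* = 20 + 0.25·(I − 20p_x − 2p_y)/p_x.
Set x* = 23.3125 in the demand function and solve for p_x: p_x = 2.

p_x = 2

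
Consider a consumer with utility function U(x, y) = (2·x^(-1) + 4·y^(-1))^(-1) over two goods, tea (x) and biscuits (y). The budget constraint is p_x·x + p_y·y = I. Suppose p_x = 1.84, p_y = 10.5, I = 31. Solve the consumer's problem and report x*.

From the CES first-order condition, (1/2)·(y/x)^(2) = p_x/p_y.
Hence y/x = (2·p_x/p_y)^(1/(2)), i.e. raised to the 0.5 power.
With the ratio pinned down, the budget gives x* = I/(p_x + p_y·(y/x)) and y* = (y/x)·x*.
Numerically y/x = 0.59201, so x* = 31/(1.84 + 10.5·0.59201) = 3.848.

x* = 3.848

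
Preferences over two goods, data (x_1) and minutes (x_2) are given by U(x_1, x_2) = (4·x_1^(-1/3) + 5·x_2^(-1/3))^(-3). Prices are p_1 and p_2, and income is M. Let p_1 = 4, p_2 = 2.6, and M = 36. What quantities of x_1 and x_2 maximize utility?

Substitute x_2 = (x_2/x_1)·x_1 into the budget: x_1* = M/(p_1 + p_2·(x_2/x_1)).
Numerically x_2/x_1 = 1.633043, so x_1* = 36/(4 + 2.6·1.633043) = 4.3658 and x_2* = 1.633043·4.3658 = 7.1295.

x_1* = 4.3658, x_2* = 7.1295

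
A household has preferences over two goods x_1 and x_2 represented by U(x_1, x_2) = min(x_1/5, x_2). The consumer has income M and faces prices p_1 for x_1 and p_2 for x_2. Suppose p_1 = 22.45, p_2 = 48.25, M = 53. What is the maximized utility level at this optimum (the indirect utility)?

Leontief preferences: the optimum is at the kink where x_1/5 = x_2/1, i.e. x_2 = (1/5)·x_1.
Budget: p_1·x_1 + p_2·(1/5)·x_1 = M, so (5·p_1 + p_2)·x_1 = 5·M.
Demand: x_1*(p_1,p_2,M) = 5·M/(5·p_1 + p_2), x_2* = M/(5·p_1 + p_2).
Here 5·22.45 + 48.25 = 160.5, giving x_1* = 1.6511 and x_2* = 0.3302.
Utility at the optimum: U(1.6511, 0.3302) = 0.3302.

V = 0.3302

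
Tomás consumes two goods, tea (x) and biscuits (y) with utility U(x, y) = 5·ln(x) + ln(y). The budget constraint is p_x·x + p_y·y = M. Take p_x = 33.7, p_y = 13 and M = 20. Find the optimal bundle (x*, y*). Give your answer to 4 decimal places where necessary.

x* = 0.4946, y* = 0.2564

MU_x/MU_y = (5·y)/(x); tangency sets this equal to p_x/p_y.
Rearranging, p_y·y = (1/5)·p_x·x. Substituting into the budget gives p_x·x·(1 + (1/5)) = M.
Demand: x*(p_x,p_y,M) = 5/6·M/p_x and y* = 1/6·M/p_y.
At p_x=33.7, p_y=13, M=20: x* = 5/6·20/33.7 = 0.4946, y* = 0.2564.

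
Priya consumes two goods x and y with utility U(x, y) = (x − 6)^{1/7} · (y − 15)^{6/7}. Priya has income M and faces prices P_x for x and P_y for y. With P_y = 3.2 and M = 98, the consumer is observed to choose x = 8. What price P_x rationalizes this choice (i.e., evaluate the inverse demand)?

P_x = 2.5

This is Cobb-Douglas in (x−6, y−15): tangency gives 1/7·P_y·(y−15) = 6/7·P_x·(x−6).
After buying the subsistence bundle (6, 15), a share 1/7 of the remaining income goes to x: x* = 6 + 1/7·(M − 6P_x − 15P_y)/P_x.
Set x* = 8 in the demand function and solve for P_x: P_x = 2.5.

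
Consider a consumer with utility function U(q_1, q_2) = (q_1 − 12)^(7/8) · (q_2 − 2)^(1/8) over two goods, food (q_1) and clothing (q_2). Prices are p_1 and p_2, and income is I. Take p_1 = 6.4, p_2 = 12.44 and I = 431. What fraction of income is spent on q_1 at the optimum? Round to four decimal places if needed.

share on q_1 = 0.8468

Substituting into the budget: q_1* = 12 + 0.875·(I − 12·p_1 − 2·p_2)/p_1, and q_2* = 2 + 0.125·(…)/p_2.
Discretionary income = 431 − 12·6.4 − 2·12.44 = 329.32; q_1* = 12 + 0.875·329.32/6.4 = 57.0242; q_2* = 2 + 0.125·329.32/12.44 = 5.3091.
Expenditure on q_1: 6.4·57.0242 = 364.955; share = 0.8468.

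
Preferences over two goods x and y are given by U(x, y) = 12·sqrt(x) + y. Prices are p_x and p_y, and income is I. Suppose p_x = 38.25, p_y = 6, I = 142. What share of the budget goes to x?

share on x = 0.2386

Thus x* = (6·p_y/p_x)² — independent of I — with the rest of income spent on y.
Plugging in: x* = (6·6/38.25)² = 0.8858, y* = 18.0196.
Expenditure on x: 38.25·0.8858 = 33.8824; share = 0.2386.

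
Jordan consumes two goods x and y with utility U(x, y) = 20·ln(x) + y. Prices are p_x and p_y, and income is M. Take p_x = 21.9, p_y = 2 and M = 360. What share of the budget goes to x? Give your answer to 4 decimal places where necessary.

share on x = 0.1111

MU_x = 20/x, MU_y = 1. Tangency: 20/x = p_x/p_y.
So x*(p_x,p_y) = 20·p_y/p_x, independent of income; and y* = (M − 20·p_y)/p_y.
At the given prices: x* = 20·2/21.9 = 1.8265, and y* = 160.
Expenditure on x: 21.9·1.8265 = 40; share = 0.1111.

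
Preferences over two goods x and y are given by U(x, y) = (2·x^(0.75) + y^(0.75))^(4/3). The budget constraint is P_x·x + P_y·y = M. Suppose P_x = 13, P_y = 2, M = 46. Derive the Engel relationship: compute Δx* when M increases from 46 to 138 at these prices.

From the CES first-order condition, 2·(y/x)^(0.25) = P_x/P_y.
Hence y/x = ((1/2)·P_x/P_y)^(1/(0.25)), i.e. raised to the 4 power.
With the ratio pinned down, the budget gives x* = M/(P_x + P_y·(y/x)) and y* = (y/x)·x*.
Numerically y/x = 111.566406, so x* = 46/(13 + 2·111.566406) = 0.1948.
At M' = 138: x* = 0.5844. Change: 0.5844 − 0.1948 = 0.3896.

Δx* = 0.3896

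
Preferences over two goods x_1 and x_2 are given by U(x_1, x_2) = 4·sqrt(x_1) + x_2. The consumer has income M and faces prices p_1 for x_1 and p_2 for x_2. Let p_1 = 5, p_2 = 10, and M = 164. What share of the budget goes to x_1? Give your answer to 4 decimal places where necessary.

share on x_1 = 0.4878

Set MRS = p_1/p_2: 2·x_1^(−1/2) = p_1/p_2.
Thus x_1* = (2·p_2/p_1)² — independent of M — with the rest of income spent on x_2.
Plugging in: x_1* = (2·10/5)² = 16, x_2* = 8.4.
Expenditure on x_1: 5·16 = 80; share = 0.4878.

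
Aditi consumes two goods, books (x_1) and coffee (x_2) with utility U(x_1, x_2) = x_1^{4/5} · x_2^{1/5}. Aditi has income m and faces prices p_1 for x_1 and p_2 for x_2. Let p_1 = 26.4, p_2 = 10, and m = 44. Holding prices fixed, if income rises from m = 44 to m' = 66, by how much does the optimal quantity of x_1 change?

Δx_1* = 0.6667

The MRS is 4·x_2/x_1. Set MRS = p_1/p_2.
So 0.8·p_2·x_2 = 0.2·p_1·x_1; combined with the budget, a share 0.8 of income goes to x_1.
Demand: x_1*(p_1,p_2,m) = 0.8·m/p_1 and x_2* = 0.2·m/p_2.
At p_1=26.4, p_2=10, m=44: x_1* = 0.8·44/26.4 = 1.3333.
At m' = 66: x_1* = 2. Change: 2 − 1.3333 = 0.6667.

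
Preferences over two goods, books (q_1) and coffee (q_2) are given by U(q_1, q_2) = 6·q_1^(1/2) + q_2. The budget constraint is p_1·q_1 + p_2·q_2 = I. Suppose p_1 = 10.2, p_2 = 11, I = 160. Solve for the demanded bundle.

MU_q_1 = 3/√q_1, MU_q_2 = 1. Tangency: 3/√q_1 = p_1/p_2.
Thus q_1* = (3·p_2/p_1)² — independent of I — with the rest of income spent on q_2.
Plugging in: q_1* = (3·11/10.2)² = 10.4671, q_2* = 4.8396.

q_1* = 10.4671, q_2* = 4.8396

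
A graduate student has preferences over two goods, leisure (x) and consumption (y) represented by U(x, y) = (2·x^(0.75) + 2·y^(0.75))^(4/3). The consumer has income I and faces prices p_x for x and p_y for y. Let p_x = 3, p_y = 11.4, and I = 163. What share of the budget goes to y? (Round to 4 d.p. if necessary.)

MU_x ∝ 2·x^(-0.25), MU_y ∝ 2·y^(-0.25), so MRS = (y/x)^(0.25) = p_x/p_y.
Hence y/x = (p_x/p_y)^(1/(0.25)), i.e. raised to the 4 power.
With the ratio pinned down, the budget gives x* = I/(p_x + p_y·(y/x)) and y* = (y/x)·x*.
Numerically y/x = 0.004796, so x* = 163/(3 + 11.4·0.004796) = 53.3609 and y* = 0.004796·53.3609 = 0.2559.
Expenditure on y: 11.4·0.2559 = 2.9174; share = 0.0179.

share on y = 0.0179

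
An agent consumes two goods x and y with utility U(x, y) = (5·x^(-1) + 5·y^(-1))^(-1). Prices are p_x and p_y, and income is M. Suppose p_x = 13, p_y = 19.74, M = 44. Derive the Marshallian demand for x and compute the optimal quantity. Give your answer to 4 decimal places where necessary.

x* = 1.5162

MRS = MU_x/MU_y = (y/x)^(2). Set equal to p_x/p_y.
Hence y/x = (p_x/p_y)^(1/(2)), i.e. raised to the 0.5 power.
With the ratio pinned down, the budget gives x* = M/(p_x + p_y·(y/x)) and y* = (y/x)·x*.
Numerically y/x = 0.811518, so x* = 44/(13 + 19.74·0.811518) = 1.5162.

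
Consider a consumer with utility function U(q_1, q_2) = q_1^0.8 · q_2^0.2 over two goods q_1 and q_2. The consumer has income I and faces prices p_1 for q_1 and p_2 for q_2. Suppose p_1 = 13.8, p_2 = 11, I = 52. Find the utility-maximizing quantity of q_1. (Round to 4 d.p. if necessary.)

q_1* = 3.0145

Tangency: MRS = 4·q_2/q_1 = p_1/p_2.
Rearranging, p_2·q_2 = (1/4)·p_1·q_1. Substituting into the budget gives p_1·q_1·(1 + (1/4)) = I.
Demand: q_1*(p_1,p_2,I) = 0.8·I/p_1 and q_2* = 0.2·I/p_2.
At p_1=13.8, p_2=11, I=52: q_1* = 0.8·52/13.8 = 3.0145.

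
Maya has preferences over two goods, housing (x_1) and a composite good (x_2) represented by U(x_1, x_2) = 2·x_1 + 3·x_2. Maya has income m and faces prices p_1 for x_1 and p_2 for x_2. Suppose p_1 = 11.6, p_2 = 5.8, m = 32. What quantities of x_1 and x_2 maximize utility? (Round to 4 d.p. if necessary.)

Linear utility — the consumer picks whichever good has higher MU/price: 2/11.6 = 0.1724 vs 3/5.8 = 0.5172.
x_2 gives more utility per dollar, so spend all income on x_2: x_2* = m/p_2, x_1* = 0.
Numerically: x_1* = 0, x_2* = 5.5172.

x_1* = 0, x_2* = 5.5172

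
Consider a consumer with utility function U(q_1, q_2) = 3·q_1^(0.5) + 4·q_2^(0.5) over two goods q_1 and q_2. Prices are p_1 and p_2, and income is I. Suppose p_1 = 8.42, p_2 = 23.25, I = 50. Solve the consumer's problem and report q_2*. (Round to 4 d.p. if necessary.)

q_2* = 0.8423

MU_q_1 ∝ 3·q_1^(-0.5), MU_q_2 ∝ 4·q_2^(-0.5), so MRS = (3/4)·(q_2/q_1)^(0.5) = p_1/p_2.
Hence q_2/q_1 = ((4/3)·p_1/p_2)^(1/(0.5)), i.e. raised to the 2 power.
With the ratio pinned down, the budget gives q_1* = I/(p_1 + p_2·(q_2/q_1)) and q_2* = (q_2/q_1)·q_1*.
Numerically q_2/q_1 = 0.233161, so q_1* = 50/(8.42 + 23.25·0.233161) = 3.6125 and q_2* = 0.233161·3.6125 = 0.8423.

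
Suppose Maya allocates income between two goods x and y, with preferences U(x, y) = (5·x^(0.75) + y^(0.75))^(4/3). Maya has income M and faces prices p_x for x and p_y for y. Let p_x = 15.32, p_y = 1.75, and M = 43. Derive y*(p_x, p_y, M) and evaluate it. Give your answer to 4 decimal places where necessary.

y* = 12.7209

MU_x ∝ 5·x^(-0.25), MU_y ∝ y^(-0.25), so MRS = 5·(y/x)^(0.25) = p_x/p_y.
Hence y/x = ((1/5)·p_x/p_y)^(1/(0.25)), i.e. raised to the 4 power.
With the ratio pinned down, the budget gives x* = M/(p_x + p_y·(y/x)) and y* = (y/x)·x*.
Numerically y/x = 9.397295, so x* = 43/(15.32 + 1.75·9.397295) = 1.3537 and y* = 9.397295·1.3537 = 12.7209.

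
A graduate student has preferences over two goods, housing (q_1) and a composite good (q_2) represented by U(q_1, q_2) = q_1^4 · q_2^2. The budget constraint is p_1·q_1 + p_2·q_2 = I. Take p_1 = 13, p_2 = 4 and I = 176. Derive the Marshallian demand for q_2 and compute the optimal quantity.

q_2* = 14.6667

Tangency: MRS = 2·q_2/q_1 = p_1/p_2.
So 4·p_2·q_2 = 2·p_1·q_1; combined with the budget, a share 2/3 of income goes to q_1.
Demand: q_1*(p_1,p_2,I) = 2/3·I/p_1 and q_2* = 1/3·I/p_2.
At p_1=13, p_2=4, I=176: q_2* = 1/3·176/4 = 14.6667.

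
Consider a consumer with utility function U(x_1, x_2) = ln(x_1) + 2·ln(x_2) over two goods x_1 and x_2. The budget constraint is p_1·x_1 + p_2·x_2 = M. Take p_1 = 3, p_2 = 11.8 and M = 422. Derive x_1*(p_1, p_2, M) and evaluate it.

Tangency: MRS = (1/2)·x_2/x_1 = p_1/p_2.
Rearranging, p_2·x_2 = 2·p_1·x_1. Substituting into the budget gives p_1·x_1·(1 + 2) = M.
Demand: x_1*(p_1,p_2,M) = 1/3·M/p_1 and x_2* = 2/3·M/p_2.
At p_1=3, p_2=11.8, M=422: x_1* = 1/3·422/3 = 46.8889.

x_1* = 46.8889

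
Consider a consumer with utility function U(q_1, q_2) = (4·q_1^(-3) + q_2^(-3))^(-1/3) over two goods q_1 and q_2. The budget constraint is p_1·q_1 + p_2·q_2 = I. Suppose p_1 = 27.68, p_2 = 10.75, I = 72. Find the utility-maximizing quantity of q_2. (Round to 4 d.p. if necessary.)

q_2* = 1.7286

With the ratio pinned down, the budget gives q_1* = I/(p_1 + p_2·(q_2/q_1)) and q_2* = (q_2/q_1)·q_1*.
Numerically q_2/q_1 = 0.895724, so q_1* = 72/(27.68 + 10.75·0.895724) = 1.9298 and q_2* = 0.895724·1.9298 = 1.7286.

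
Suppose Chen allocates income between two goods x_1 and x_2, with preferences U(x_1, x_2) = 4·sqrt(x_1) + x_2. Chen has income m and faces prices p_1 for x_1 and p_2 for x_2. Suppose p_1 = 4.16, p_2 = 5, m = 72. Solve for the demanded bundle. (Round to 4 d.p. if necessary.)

Utility is quasi-linear in x_2; the FOC for x_1 is 2/√x_1 = p_1/p_2.
Thus x_1* = (2·p_2/p_1)² — independent of m — with the rest of income spent on x_2.
Plugging in: x_1* = (2·5/4.16)² = 5.7785, x_2* = 9.5923.

x_1* = 5.7785, x_2* = 9.5923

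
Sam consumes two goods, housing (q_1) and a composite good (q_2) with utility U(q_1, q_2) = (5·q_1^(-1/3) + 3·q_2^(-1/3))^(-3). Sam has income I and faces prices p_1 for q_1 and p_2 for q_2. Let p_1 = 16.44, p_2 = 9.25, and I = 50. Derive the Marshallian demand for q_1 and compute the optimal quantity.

From the CES first-order condition, (5/3)·(q_2/q_1)^(4/3) = p_1/p_2.
Hence q_2/q_1 = ((3/5)·p_1/p_2)^(1/(4/3)), i.e. raised to the 0.75 power.
Substitute q_2 = (q_2/q_1)·q_1 into the budget: q_1* = I/(p_1 + p_2·(q_2/q_1)).
Numerically q_2/q_1 = 1.049382, so q_1* = 50/(16.44 + 9.25·1.049382) = 1.9123.

q_1* = 1.9123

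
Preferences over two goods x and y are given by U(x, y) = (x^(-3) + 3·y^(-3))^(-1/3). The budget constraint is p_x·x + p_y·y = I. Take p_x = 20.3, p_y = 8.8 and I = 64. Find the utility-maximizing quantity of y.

MRS = MU_x/MU_y = (1/3)·(y/x)^(4). Set equal to p_x/p_y.
Solve for the ratio: y/x = [3·p_x/p_y]^(0.25).
Substitute y = (y/x)·x into the budget: x* = I/(p_x + p_y·(y/x)).
Numerically y/x = 1.621936, so x* = 64/(20.3 + 8.8·1.621936) = 1.8512 and y* = 1.621936·1.8512 = 3.0025.

y* = 3.0025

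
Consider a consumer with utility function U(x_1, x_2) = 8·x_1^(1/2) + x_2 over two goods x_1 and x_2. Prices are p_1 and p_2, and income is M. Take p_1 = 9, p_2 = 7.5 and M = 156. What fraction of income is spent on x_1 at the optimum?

MU_x_1 = 4/√x_1, MU_x_2 = 1. Tangency: 4/√x_1 = p_1/p_2.
Thus x_1* = (4·p_2/p_1)² — independent of M — with the rest of income spent on x_2.
Plugging in: x_1* = (4·7.5/9)² = 11.1111, x_2* = 7.4667.
Expenditure on x_1: 9·11.1111 = 100; share = 0.641.

share on x_1 = 0.641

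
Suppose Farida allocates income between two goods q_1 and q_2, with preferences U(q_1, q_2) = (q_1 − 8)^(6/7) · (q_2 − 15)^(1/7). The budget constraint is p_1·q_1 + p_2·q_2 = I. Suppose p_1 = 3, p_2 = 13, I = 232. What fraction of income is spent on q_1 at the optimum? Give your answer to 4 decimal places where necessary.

share on q_1 = 0.1515

MRS = 6·(q_2−15)/(q_1−8). Tangency with p_1/p_2 gives q_2−15 = (1/6)·(p_1/p_2)·(q_1−8).
After buying the subsistence bundle (8, 15), a share 6/7 of the remaining income goes to q_1: q_1* = 8 + 6/7·(I − 8p_1 − 15p_2)/p_1.
Discretionary income = 232 − 8·3 − 15·13 = 13; q_1* = 8 + 6/7·13/3 = 11.7143; q_2* = 15 + 1/7·13/13 = 15.1429.
Expenditure on q_1: 3·11.7143 = 35.1429; share = 0.1515.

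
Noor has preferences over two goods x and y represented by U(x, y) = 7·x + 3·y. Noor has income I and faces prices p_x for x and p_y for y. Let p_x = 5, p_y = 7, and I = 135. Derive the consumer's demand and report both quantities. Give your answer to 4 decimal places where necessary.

x* = 27, y* = 0

Perfect substitutes: compare marginal utility per dollar. 7/p_x vs 3/p_y → 1.4 vs 0.4286.
x gives more utility per dollar, so spend all income on x: x* = I/p_x, y* = 0.
Numerically: x* = 27, y* = 0.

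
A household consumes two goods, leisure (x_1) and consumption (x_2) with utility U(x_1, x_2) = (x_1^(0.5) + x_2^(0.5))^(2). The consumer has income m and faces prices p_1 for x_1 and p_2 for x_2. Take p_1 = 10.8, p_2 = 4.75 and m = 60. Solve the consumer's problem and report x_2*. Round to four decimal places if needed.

x_2* = 8.7731

MRS = MU_x_1/MU_x_2 = (x_2/x_1)^(0.5). Set equal to p_1/p_2.
Hence x_2/x_1 = (p_1/p_2)^(1/(0.5)), i.e. raised to the 2 power.
Substitute x_2 = (x_2/x_1)·x_1 into the budget: x_1* = m/(p_1 + p_2·(x_2/x_1)).
Numerically x_2/x_1 = 5.16964, so x_1* = 60/(10.8 + 4.75·5.16964) = 1.697 and x_2* = 5.16964·1.697 = 8.7731.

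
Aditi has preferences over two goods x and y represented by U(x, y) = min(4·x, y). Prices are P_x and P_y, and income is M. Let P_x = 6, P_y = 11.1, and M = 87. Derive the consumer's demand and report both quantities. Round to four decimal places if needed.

x* = 1.7262, y* = 6.9048

With perfect complements, no substitution: consume in ratio x:y = 1:4.
Budget: P_x·x + P_y·4·x = M, so (P_x + 4·P_y)·x = M.
Demand: x*(P_x,P_y,M) = M/(P_x + 4·P_y), y* = 4·M/(P_x + 4·P_y).
Here 6 + 4·11.1 = 50.4, giving x* = 1.7262 and y* = 6.9048.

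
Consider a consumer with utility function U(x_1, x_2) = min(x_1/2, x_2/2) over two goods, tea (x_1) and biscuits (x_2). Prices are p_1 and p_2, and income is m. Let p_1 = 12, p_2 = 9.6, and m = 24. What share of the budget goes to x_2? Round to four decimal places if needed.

share on x_2 = 0.4444

Leontief preferences: the optimum is at the kink where x_1/2 = x_2/2, i.e. x_2 = x_1.
Budget: p_1·x_1 + p_2·x_1 = m, so (2·p_1 + 2·p_2)·x_1 = 2·m.
Demand: x_1*(p_1,p_2,m) = 2·m/(2·p_1 + 2·p_2), x_2* = 2·m/(2·p_1 + 2·p_2).
Here 2·12 + 2·9.6 = 43.2, giving x_1* = 1.1111 and x_2* = 1.1111.
Expenditure on x_2: 9.6·1.1111 = 10.6667; share = 0.4444.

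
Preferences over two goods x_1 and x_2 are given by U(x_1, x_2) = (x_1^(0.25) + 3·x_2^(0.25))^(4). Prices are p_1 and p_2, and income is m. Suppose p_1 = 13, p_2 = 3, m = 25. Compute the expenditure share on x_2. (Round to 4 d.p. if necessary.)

share on x_2 = 0.8758

MU_x_1 ∝ x_1^(-0.75), MU_x_2 ∝ 3·x_2^(-0.75), so MRS = (1/3)·(x_2/x_1)^(0.75) = p_1/p_2.
Hence x_2/x_1 = (3·p_1/p_2)^(1/(0.75)), i.e. raised to the 4/3 power.
With the ratio pinned down, the budget gives x_1* = m/(p_1 + p_2·(x_2/x_1)) and x_2* = (x_2/x_1)·x_1*.
Numerically x_2/x_1 = 30.567351, so x_1* = 25/(13 + 3·30.567351) = 0.2388 and x_2* = 30.567351·0.2388 = 7.2987.
Expenditure on x_2: 3·7.2987 = 21.896; share = 0.8758.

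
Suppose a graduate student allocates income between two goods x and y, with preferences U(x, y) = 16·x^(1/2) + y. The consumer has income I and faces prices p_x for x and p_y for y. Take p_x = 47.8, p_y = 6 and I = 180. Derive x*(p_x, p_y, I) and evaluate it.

x* = 1.0084

MU_x = 8/√x, MU_y = 1. Tangency: 8/√x = p_x/p_y.
Solve: √x = 8·p_y/p_x, so x*(p_x,p_y) = (8·p_y/p_x)², and y* = (I − p_x·x*)/p_y.
Plugging in: x* = (8·6/47.8)² = 1.0084.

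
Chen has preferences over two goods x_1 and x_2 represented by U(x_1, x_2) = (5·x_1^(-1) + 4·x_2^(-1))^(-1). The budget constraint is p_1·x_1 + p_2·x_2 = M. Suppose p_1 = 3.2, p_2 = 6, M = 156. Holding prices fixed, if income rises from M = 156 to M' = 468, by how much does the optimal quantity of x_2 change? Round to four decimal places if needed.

MU_x_1 ∝ 5·x_1^(-2), MU_x_2 ∝ 4·x_2^(-2), so MRS = (5/4)·(x_2/x_1)^(2) = p_1/p_2.
Solve for the ratio: x_2/x_1 = [(4/5)·p_1/p_2]^(0.5).
Substitute x_2 = (x_2/x_1)·x_1 into the budget: x_1* = M/(p_1 + p_2·(x_2/x_1)).
Numerically x_2/x_1 = 0.653197, so x_1* = 156/(3.2 + 6·0.653197) = 21.9126 and x_2* = 0.653197·21.9126 = 14.3133.
At M' = 468: x_2* = 42.9398. Change: 42.9398 − 14.3133 = 28.6265.

Δx_2* = 28.6265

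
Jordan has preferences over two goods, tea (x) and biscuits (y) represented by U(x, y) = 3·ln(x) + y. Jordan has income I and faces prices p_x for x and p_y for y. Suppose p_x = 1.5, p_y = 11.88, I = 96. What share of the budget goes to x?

share on x = 0.3713

So x*(p_x,p_y) = 3·p_y/p_x, independent of income; and y* = (I − 3·p_y)/p_y.
At the given prices: x* = 3·11.88/1.5 = 23.76, and y* = 5.0808.
Expenditure on x: 1.5·23.76 = 35.64; share = 0.3713.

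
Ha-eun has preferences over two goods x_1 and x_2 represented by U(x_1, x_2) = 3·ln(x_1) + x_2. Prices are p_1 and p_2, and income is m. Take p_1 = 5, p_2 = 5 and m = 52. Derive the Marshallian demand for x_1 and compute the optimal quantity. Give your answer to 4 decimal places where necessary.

x_1* = 3

MU_x_1 = 3/x_1, MU_x_2 = 1. Tangency: 3/x_1 = p_1/p_2.
So x_1*(p_1,p_2) = 3·p_2/p_1, independent of income; and x_2* = (m − 3·p_2)/p_2.
At the given prices: x_1* = 3·5/5 = 3.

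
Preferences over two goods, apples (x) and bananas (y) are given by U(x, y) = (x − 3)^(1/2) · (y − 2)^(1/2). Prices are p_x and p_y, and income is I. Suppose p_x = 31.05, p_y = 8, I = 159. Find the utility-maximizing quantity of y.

MRS = (y−2)/(x−3). Tangency with p_x/p_y gives y−2 = (p_x/p_y)·(x−3).
After buying the subsistence bundle (3, 2), a share 0.5 of the remaining income goes to x: x* = 3 + 0.5·(I − 3p_x − 2p_y)/p_x.
Discretionary income = 159 − 3·31.05 − 2·8 = 49.85; y* = 2 + 0.5·49.85/8 = 5.1156.

y* = 5.1156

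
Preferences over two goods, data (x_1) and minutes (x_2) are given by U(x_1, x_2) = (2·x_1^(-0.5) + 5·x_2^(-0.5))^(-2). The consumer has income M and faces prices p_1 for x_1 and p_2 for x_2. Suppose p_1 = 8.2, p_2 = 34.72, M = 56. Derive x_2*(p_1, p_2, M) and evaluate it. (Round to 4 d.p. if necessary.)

x_2* = 1.2077

Numerically x_2/x_1 = 0.7038, so x_1* = 56/(8.2 + 34.72·0.7038) = 1.7159 and x_2* = 0.7038·1.7159 = 1.2077.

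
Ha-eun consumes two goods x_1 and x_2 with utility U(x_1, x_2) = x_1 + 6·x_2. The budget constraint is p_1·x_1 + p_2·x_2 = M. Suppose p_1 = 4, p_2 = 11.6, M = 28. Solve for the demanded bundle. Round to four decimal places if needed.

Perfect substitutes: compare marginal utility per dollar. 1/p_1 vs 6/p_2 → 0.25 vs 0.5172.
x_2 gives more utility per dollar, so spend all income on x_2: x_2* = M/p_2, x_1* = 0.
Numerically: x_1* = 0, x_2* = 2.4138.

x_1* = 0, x_2* = 2.4138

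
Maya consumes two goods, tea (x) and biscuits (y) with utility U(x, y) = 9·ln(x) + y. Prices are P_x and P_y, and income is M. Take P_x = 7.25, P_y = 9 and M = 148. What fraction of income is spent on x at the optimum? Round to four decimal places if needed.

At the given prices: x* = 9·9/7.25 = 11.1724, and y* = 7.4444.
Expenditure on x: 7.25·11.1724 = 81; share = 0.5473.

share on x = 0.5473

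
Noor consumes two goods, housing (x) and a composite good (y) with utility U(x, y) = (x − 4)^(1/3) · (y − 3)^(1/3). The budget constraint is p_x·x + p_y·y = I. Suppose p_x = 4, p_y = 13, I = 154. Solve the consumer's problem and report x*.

Let x' = x−4, y' = y−3. MRS = y'/x' = p_x/p_y.
Substituting into the budget: x* = 4 + 0.5·(I − 4·p_x − 3·p_y)/p_x, and y* = 3 + 0.5·(…)/p_y.
Discretionary income = 154 − 4·4 − 3·13 = 99; x* = 4 + 0.5·99/4 = 16.375.

x* = 16.375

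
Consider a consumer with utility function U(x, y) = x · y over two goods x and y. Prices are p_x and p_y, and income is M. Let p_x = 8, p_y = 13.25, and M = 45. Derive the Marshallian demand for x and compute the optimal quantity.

x* = 2.8125

Tangency: MRS = y/x = p_x/p_y.
Rearranging, p_y·y = p_x·x. Substituting into the budget gives p_x·x·(1 + 1) = M.
Demand: x*(p_x,p_y,M) = 0.5·M/p_x and y* = 0.5·M/p_y.
At p_x=8, p_y=13.25, M=45: x* = 0.5·45/8 = 2.8125.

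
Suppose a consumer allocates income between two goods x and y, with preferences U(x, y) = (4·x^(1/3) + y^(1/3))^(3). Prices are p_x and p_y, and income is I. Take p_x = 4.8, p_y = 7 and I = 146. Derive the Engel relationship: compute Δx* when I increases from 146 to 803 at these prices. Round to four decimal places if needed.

MU_x ∝ 4·x^(-2/3), MU_y ∝ y^(-2/3), so MRS = 4·(y/x)^(2/3) = p_x/p_y.
Hence y/x = ((1/4)·p_x/p_y)^(1/(2/3)), i.e. raised to the 1.5 power.
Substitute y = (y/x)·x into the budget: x* = I/(p_x + p_y·(y/x)).
Numerically y/x = 0.070978, so x* = 146/(4.8 + 7·0.070978) = 27.5636.
At I' = 803: x* = 151.5996. Change: 151.5996 − 27.5636 = 124.036.

Δx* = 124.036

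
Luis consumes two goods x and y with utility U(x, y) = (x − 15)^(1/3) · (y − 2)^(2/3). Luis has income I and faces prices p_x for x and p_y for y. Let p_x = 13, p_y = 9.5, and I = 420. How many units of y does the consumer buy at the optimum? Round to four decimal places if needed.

MRS = (1/2)·(y−2)/(x−15). Tangency with p_x/p_y gives y−2 = 2·(p_x/p_y)·(x−15).
Substituting into the budget: x* = 15 + 1/3·(I − 15·p_x − 2·p_y)/p_x, and y* = 2 + 2/3·(…)/p_y.
Discretionary income = 420 − 15·13 − 2·9.5 = 206; y* = 2 + 2/3·206/9.5 = 16.4561.

y* = 16.4561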